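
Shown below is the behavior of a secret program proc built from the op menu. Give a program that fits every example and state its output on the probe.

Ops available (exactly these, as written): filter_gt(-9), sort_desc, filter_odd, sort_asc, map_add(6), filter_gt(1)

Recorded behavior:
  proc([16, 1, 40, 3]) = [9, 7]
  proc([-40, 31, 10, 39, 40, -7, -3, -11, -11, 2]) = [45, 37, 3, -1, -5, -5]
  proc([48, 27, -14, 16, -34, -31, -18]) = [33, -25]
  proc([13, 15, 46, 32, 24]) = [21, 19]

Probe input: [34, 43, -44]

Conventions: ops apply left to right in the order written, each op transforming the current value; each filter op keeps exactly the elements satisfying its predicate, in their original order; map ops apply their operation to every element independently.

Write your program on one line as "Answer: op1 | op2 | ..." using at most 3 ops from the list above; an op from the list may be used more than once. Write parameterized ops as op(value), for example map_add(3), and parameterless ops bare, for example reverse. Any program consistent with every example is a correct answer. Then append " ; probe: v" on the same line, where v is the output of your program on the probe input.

sort_desc | map_add(6) | filter_odd ; probe: [49]

Check, running the answer program on each example:
  [16, 1, 40, 3] -> [40, 16, 3, 1] -> [46, 22, 9, 7] -> [9, 7]
  [-40, 31, 10, 39, 40, -7, -3, -11, -11, 2] -> [40, 39, 31, 10, 2, -3, -7, -11, -11, -40] -> [46, 45, 37, 16, 8, 3, -1, -5, -5, -34] -> [45, 37, 3, -1, -5, -5]
  [48, 27, -14, 16, -34, -31, -18] -> [48, 27, 16, -14, -18, -31, -34] -> [54, 33, 22, -8, -12, -25, -28] -> [33, -25]
  [13, 15, 46, 32, 24] -> [46, 32, 24, 15, 13] -> [52, 38, 30, 21, 19] -> [21, 19]
  probe: [34, 43, -44] -> [43, 34, -44] -> [49, 40, -38] -> [49]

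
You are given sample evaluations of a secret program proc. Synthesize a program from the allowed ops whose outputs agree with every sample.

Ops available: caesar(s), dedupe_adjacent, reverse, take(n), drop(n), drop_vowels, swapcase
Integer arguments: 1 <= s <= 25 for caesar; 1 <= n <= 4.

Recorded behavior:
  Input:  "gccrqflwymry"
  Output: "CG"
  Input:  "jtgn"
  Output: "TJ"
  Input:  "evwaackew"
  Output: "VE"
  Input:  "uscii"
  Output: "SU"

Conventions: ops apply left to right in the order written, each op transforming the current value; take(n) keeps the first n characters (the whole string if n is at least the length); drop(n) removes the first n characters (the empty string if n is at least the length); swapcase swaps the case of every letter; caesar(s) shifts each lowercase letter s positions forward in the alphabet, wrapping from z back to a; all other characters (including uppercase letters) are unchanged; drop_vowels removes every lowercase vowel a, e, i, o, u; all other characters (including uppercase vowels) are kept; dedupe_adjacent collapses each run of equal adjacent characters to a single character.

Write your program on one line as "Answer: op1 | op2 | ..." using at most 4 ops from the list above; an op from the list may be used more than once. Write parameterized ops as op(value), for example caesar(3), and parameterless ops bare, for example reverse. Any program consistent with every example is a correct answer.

take(4) | swapcase | take(2) | reverse

Check, running the answer program on each example:
  "gccrqflwymry" -> "gccr" -> "GCCR" -> "GC" -> "CG"
  "jtgn" -> "jtgn" -> "JTGN" -> "JT" -> "TJ"
  "evwaackew" -> "evwa" -> "EVWA" -> "EV" -> "VE"
  "uscii" -> "usci" -> "USCI" -> "US" -> "SU"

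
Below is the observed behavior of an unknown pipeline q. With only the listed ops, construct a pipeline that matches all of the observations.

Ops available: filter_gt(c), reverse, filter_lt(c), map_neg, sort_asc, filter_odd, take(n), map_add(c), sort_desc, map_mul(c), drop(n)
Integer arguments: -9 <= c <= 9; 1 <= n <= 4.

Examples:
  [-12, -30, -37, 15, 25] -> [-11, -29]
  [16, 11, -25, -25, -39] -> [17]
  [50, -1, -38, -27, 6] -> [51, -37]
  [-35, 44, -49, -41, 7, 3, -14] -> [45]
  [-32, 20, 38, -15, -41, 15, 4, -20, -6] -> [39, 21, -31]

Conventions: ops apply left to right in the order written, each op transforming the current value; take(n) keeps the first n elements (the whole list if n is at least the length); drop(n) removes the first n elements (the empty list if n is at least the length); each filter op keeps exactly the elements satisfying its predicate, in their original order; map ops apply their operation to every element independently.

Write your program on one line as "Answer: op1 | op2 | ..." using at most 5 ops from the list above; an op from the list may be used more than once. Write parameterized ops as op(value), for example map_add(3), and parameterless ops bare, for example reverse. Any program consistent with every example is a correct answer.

map_add(1) | take(4) | sort_asc | filter_odd | reverse

Check, running the answer program on each example:
  [-12, -30, -37, 15, 25] -> [-11, -29, -36, 16, 26] -> [-11, -29, -36, 16] -> [-36, -29, -11, 16] -> [-29, -11] -> [-11, -29]
  [16, 11, -25, -25, -39] -> [17, 12, -24, -24, -38] -> [17, 12, -24, -24] -> [-24, -24, 12, 17] -> [17] -> [17]
  [50, -1, -38, -27, 6] -> [51, 0, -37, -26, 7] -> [51, 0, -37, -26] -> [-37, -26, 0, 51] -> [-37, 51] -> [51, -37]
  [-35, 44, -49, -41, 7, 3, -14] -> [-34, 45, -48, -40, 8, 4, -13] -> [-34, 45, -48, -40] -> [-48, -40, -34, 45] -> [45] -> [45]
  [-32, 20, 38, -15, -41, 15, 4, -20, -6] -> [-31, 21, 39, -14, -40, 16, 5, -19, -5] -> [-31, 21, 39, -14] -> [-31, -14, 21, 39] -> [-31, 21, 39] -> [39, 21, -31]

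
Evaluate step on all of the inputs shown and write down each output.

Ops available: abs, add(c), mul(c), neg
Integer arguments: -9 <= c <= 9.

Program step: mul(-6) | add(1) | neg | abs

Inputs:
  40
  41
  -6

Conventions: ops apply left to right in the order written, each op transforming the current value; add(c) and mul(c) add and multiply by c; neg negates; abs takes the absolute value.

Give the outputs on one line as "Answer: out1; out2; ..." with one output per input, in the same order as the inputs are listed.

Execution, op by op:
  40 -> -240 -> -239 -> 239 -> 239
  41 -> -246 -> -245 -> 245 -> 245
  -6 -> 36 -> 37 -> -37 -> 37

239; 245; 37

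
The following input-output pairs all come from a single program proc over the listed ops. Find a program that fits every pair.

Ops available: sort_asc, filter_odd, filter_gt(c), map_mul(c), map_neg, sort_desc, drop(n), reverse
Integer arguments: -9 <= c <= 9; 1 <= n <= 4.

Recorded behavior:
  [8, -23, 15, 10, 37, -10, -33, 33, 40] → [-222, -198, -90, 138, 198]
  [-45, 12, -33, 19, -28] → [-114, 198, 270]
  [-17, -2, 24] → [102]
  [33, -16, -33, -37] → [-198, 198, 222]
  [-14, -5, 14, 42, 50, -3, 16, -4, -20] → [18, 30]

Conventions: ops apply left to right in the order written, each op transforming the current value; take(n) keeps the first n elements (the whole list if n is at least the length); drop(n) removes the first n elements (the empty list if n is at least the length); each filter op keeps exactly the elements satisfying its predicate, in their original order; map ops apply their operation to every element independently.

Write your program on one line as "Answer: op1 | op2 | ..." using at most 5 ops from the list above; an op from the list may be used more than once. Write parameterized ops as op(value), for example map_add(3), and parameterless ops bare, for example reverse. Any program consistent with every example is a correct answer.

filter_odd | sort_desc | map_neg | map_mul(-6) | map_neg

Check, running the answer program on each example:
  [8, -23, 15, 10, 37, -10, -33, 33, 40] -> [-23, 15, 37, -33, 33] -> [37, 33, 15, -23, -33] -> [-37, -33, -15, 23, 33] -> [222, 198, 90, -138, -198] -> [-222, -198, -90, 138, 198]
  [-45, 12, -33, 19, -28] -> [-45, -33, 19] -> [19, -33, -45] -> [-19, 33, 45] -> [114, -198, -270] -> [-114, 198, 270]
  [-17, -2, 24] -> [-17] -> [-17] -> [17] -> [-102] -> [102]
  [33, -16, -33, -37] -> [33, -33, -37] -> [33, -33, -37] -> [-33, 33, 37] -> [198, -198, -222] -> [-198, 198, 222]
  [-14, -5, 14, 42, 50, -3, 16, -4, -20] -> [-5, -3] -> [-3, -5] -> [3, 5] -> [-18, -30] -> [18, 30]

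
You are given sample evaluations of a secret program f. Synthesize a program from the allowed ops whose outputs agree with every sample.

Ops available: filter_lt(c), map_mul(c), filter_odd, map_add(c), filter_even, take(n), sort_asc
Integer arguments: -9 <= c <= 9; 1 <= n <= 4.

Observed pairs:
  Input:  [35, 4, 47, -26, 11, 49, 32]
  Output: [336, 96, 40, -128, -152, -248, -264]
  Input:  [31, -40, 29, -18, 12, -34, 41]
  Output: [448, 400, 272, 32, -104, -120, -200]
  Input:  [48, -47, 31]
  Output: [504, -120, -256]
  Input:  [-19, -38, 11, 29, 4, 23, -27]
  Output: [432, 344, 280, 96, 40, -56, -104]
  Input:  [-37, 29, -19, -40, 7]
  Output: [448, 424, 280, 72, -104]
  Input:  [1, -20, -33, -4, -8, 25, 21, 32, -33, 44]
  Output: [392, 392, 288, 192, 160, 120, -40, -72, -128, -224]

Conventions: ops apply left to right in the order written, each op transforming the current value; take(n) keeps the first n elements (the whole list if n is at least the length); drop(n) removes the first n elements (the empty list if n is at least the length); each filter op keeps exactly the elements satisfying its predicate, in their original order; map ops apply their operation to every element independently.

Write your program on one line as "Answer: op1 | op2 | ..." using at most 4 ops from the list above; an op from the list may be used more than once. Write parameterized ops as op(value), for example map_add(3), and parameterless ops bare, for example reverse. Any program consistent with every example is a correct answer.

map_add(-8) | map_add(-8) | sort_asc | map_mul(-8)

Check, running the answer program on each example:
  [35, 4, 47, -26, 11, 49, 32] -> [27, -4, 39, -34, 3, 41, 24] -> [19, -12, 31, -42, -5, 33, 16] -> [-42, -12, -5, 16, 19, 31, 33] -> [336, 96, 40, -128, -152, -248, -264]
  [31, -40, 29, -18, 12, -34, 41] -> [23, -48, 21, -26, 4, -42, 33] -> [15, -56, 13, -34, -4, -50, 25] -> [-56, -50, -34, -4, 13, 15, 25] -> [448, 400, 272, 32, -104, -120, -200]
  [48, -47, 31] -> [40, -55, 23] -> [32, -63, 15] -> [-63, 15, 32] -> [504, -120, -256]
  [-19, -38, 11, 29, 4, 23, -27] -> [-27, -46, 3, 21, -4, 15, -35] -> [-35, -54, -5, 13, -12, 7, -43] -> [-54, -43, -35, -12, -5, 7, 13] -> [432, 344, 280, 96, 40, -56, -104]
  [-37, 29, -19, -40, 7] -> [-45, 21, -27, -48, -1] -> [-53, 13, -35, -56, -9] -> [-56, -53, -35, -9, 13] -> [448, 424, 280, 72, -104]
  [1, -20, -33, -4, -8, 25, 21, 32, -33, 44] -> [-7, -28, -41, -12, -16, 17, 13, 24, -41, 36] -> [-15, -36, -49, -20, -24, 9, 5, 16, -49, 28] -> [-49, -49, -36, -24, -20, -15, 5, 9, 16, 28] -> [392, 392, 288, 192, 160, 120, -40, -72, -128, -224]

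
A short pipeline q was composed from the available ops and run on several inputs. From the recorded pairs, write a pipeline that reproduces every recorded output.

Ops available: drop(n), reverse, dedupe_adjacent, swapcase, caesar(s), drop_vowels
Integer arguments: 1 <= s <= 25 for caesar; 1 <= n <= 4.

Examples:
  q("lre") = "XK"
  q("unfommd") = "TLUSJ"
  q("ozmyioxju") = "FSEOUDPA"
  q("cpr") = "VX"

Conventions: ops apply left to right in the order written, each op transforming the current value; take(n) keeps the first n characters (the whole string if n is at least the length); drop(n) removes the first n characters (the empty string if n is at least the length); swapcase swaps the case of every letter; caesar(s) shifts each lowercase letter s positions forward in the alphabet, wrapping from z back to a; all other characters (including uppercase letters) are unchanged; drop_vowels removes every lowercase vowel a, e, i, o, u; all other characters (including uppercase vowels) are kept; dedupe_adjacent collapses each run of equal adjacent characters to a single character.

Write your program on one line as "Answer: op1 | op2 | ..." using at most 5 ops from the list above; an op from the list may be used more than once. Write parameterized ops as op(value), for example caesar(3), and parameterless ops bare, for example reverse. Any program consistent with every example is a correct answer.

caesar(6) | drop(1) | dedupe_adjacent | swapcase

Check, running the answer program on each example:
  "lre" -> "rxk" -> "xk" -> "xk" -> "XK"
  "unfommd" -> "atlussj" -> "tlussj" -> "tlusj" -> "TLUSJ"
  "ozmyioxju" -> "ufseoudpa" -> "fseoudpa" -> "fseoudpa" -> "FSEOUDPA"
  "cpr" -> "ivx" -> "vx" -> "vx" -> "VX"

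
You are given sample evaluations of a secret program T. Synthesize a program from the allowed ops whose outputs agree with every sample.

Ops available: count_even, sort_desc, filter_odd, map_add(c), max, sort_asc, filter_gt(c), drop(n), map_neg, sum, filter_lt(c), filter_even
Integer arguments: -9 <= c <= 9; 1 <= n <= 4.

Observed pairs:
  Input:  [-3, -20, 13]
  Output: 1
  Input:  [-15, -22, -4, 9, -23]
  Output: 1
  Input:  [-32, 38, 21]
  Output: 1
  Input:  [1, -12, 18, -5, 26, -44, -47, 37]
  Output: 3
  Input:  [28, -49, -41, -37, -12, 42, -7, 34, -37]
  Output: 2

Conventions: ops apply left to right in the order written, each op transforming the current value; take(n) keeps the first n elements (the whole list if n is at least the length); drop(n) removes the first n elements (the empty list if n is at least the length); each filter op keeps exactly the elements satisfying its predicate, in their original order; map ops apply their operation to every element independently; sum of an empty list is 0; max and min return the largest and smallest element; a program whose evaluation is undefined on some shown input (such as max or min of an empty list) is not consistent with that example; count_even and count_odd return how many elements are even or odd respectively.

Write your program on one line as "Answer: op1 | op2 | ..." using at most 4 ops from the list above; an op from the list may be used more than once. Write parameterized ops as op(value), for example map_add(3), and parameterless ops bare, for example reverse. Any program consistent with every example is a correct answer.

sort_desc | drop(2) | sort_asc | count_even

Check, running the answer program on each example:
  [-3, -20, 13] -> [13, -3, -20] -> [-20] -> [-20] -> 1
  [-15, -22, -4, 9, -23] -> [9, -4, -15, -22, -23] -> [-15, -22, -23] -> [-23, -22, -15] -> 1
  [-32, 38, 21] -> [38, 21, -32] -> [-32] -> [-32] -> 1
  [1, -12, 18, -5, 26, -44, -47, 37] -> [37, 26, 18, 1, -5, -12, -44, -47] -> [18, 1, -5, -12, -44, -47] -> [-47, -44, -12, -5, 1, 18] -> 3
  [28, -49, -41, -37, -12, 42, -7, 34, -37] -> [42, 34, 28, -7, -12, -37, -37, -41, -49] -> [28, -7, -12, -37, -37, -41, -49] -> [-49, -41, -37, -37, -12, -7, 28] -> 2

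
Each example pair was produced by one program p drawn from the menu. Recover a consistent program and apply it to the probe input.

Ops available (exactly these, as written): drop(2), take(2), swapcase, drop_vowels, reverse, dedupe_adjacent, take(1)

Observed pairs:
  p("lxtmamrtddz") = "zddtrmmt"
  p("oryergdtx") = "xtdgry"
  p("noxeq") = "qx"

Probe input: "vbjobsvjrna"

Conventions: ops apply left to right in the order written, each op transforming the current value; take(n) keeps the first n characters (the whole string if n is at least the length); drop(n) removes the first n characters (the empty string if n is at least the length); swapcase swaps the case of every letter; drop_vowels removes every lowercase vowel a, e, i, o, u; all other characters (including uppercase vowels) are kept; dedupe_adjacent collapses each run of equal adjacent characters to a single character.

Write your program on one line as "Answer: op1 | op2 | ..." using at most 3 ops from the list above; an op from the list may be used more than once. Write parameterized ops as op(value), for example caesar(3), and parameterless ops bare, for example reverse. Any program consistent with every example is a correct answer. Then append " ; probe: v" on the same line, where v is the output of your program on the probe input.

drop(2) | reverse | drop_vowels ; probe: "nrjvsbj"

Check, running the answer program on each example:
  "lxtmamrtddz" -> "tmamrtddz" -> "zddtrmamt" -> "zddtrmmt"
  "oryergdtx" -> "yergdtx" -> "xtdgrey" -> "xtdgry"
  "noxeq" -> "xeq" -> "qex" -> "qx"
  probe: "vbjobsvjrna" -> "jobsvjrna" -> "anrjvsboj" -> "nrjvsbj"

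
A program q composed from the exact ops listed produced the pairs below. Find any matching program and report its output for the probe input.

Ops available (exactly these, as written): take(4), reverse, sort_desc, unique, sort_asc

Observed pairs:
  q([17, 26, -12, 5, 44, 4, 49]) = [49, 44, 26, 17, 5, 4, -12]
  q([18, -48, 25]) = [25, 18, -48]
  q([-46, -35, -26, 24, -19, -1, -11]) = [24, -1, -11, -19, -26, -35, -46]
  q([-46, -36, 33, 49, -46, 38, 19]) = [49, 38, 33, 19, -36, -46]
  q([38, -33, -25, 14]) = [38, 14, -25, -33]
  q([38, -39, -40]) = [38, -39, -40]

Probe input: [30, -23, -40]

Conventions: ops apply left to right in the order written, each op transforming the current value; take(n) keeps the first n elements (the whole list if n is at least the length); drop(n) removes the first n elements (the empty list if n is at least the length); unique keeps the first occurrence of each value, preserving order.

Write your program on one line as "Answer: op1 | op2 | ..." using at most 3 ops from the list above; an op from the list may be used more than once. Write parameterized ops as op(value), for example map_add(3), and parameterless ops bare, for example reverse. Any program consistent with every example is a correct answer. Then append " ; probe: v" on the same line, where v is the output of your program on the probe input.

reverse | sort_desc | unique ; probe: [30, -23, -40]

Check, running the answer program on each example:
  [17, 26, -12, 5, 44, 4, 49] -> [49, 4, 44, 5, -12, 26, 17] -> [49, 44, 26, 17, 5, 4, -12] -> [49, 44, 26, 17, 5, 4, -12]
  [18, -48, 25] -> [25, -48, 18] -> [25, 18, -48] -> [25, 18, -48]
  [-46, -35, -26, 24, -19, -1, -11] -> [-11, -1, -19, 24, -26, -35, -46] -> [24, -1, -11, -19, -26, -35, -46] -> [24, -1, -11, -19, -26, -35, -46]
  [-46, -36, 33, 49, -46, 38, 19] -> [19, 38, -46, 49, 33, -36, -46] -> [49, 38, 33, 19, -36, -46, -46] -> [49, 38, 33, 19, -36, -46]
  [38, -33, -25, 14] -> [14, -25, -33, 38] -> [38, 14, -25, -33] -> [38, 14, -25, -33]
  [38, -39, -40] -> [-40, -39, 38] -> [38, -39, -40] -> [38, -39, -40]
  probe: [30, -23, -40] -> [-40, -23, 30] -> [30, -23, -40] -> [30, -23, -40]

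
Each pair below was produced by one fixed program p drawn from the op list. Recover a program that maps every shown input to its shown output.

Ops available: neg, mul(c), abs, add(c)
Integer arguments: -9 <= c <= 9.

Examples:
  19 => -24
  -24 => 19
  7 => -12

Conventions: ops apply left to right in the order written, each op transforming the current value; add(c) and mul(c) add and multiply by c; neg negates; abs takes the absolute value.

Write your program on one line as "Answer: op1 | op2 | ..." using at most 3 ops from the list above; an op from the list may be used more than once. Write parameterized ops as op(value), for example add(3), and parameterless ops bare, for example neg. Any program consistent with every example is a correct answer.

add(3) | add(2) | neg

Check, running the answer program on each example:
  19 -> 22 -> 24 -> -24
  -24 -> -21 -> -19 -> 19
  7 -> 10 -> 12 -> -12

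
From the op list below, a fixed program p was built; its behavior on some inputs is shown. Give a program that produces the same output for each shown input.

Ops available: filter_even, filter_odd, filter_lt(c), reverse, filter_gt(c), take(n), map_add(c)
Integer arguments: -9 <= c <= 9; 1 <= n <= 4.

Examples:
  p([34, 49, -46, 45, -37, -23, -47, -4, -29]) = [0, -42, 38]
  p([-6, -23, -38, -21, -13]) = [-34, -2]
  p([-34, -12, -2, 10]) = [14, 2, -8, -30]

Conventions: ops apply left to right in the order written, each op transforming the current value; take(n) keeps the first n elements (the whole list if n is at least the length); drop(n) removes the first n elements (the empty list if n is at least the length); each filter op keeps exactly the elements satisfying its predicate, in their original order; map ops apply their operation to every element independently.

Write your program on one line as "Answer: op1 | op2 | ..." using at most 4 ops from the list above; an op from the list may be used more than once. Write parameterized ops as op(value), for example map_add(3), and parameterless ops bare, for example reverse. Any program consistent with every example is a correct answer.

reverse | map_add(4) | filter_even

Check, running the answer program on each example:
  [34, 49, -46, 45, -37, -23, -47, -4, -29] -> [-29, -4, -47, -23, -37, 45, -46, 49, 34] -> [-25, 0, -43, -19, -33, 49, -42, 53, 38] -> [0, -42, 38]
  [-6, -23, -38, -21, -13] -> [-13, -21, -38, -23, -6] -> [-9, -17, -34, -19, -2] -> [-34, -2]
  [-34, -12, -2, 10] -> [10, -2, -12, -34] -> [14, 2, -8, -30] -> [14, 2, -8, -30]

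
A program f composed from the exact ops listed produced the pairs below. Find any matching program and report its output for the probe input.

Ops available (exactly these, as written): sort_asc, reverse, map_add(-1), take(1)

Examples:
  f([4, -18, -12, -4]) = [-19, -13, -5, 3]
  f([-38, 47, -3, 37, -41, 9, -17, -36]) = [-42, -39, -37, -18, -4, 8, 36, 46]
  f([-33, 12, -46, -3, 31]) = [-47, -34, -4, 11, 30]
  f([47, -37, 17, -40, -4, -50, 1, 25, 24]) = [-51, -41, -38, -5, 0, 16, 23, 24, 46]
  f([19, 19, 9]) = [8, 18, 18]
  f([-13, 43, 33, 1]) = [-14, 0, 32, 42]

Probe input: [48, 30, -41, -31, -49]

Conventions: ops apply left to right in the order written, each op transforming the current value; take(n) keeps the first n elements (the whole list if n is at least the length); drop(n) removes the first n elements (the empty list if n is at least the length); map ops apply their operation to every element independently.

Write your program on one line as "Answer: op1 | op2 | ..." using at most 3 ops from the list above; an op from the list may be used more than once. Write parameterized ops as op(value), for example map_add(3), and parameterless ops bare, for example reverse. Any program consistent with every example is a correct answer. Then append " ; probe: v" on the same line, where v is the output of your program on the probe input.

sort_asc | map_add(-1) ; probe: [-50, -42, -32, 29, 47]

Check, running the answer program on each example:
  [4, -18, -12, -4] -> [-18, -12, -4, 4] -> [-19, -13, -5, 3]
  [-38, 47, -3, 37, -41, 9, -17, -36] -> [-41, -38, -36, -17, -3, 9, 37, 47] -> [-42, -39, -37, -18, -4, 8, 36, 46]
  [-33, 12, -46, -3, 31] -> [-46, -33, -3, 12, 31] -> [-47, -34, -4, 11, 30]
  [47, -37, 17, -40, -4, -50, 1, 25, 24] -> [-50, -40, -37, -4, 1, 17, 24, 25, 47] -> [-51, -41, -38, -5, 0, 16, 23, 24, 46]
  [19, 19, 9] -> [9, 19, 19] -> [8, 18, 18]
  [-13, 43, 33, 1] -> [-13, 1, 33, 43] -> [-14, 0, 32, 42]
  probe: [48, 30, -41, -31, -49] -> [-49, -41, -31, 30, 48] -> [-50, -42, -32, 29, 47]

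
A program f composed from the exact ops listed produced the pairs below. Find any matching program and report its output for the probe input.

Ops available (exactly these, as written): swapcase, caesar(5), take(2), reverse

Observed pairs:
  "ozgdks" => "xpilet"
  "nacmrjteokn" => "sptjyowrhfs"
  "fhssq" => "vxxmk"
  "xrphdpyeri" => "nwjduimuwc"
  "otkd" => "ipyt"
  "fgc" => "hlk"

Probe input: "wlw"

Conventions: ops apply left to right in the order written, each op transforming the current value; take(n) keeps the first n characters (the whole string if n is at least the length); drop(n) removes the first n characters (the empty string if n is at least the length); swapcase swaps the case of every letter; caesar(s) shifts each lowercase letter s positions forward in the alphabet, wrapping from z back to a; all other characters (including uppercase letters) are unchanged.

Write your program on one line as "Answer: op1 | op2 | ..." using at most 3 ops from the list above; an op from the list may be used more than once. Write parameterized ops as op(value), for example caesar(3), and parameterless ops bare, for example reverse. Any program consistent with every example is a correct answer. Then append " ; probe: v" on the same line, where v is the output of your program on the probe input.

reverse | caesar(5) ; probe: "bqb"

Check, running the answer program on each example:
  "ozgdks" -> "skdgzo" -> "xpilet"
  "nacmrjteokn" -> "nkoetjrmcan" -> "sptjyowrhfs"
  "fhssq" -> "qsshf" -> "vxxmk"
  "xrphdpyeri" -> "ireypdhprx" -> "nwjduimuwc"
  "otkd" -> "dkto" -> "ipyt"
  "fgc" -> "cgf" -> "hlk"
  probe: "wlw" -> "wlw" -> "bqb"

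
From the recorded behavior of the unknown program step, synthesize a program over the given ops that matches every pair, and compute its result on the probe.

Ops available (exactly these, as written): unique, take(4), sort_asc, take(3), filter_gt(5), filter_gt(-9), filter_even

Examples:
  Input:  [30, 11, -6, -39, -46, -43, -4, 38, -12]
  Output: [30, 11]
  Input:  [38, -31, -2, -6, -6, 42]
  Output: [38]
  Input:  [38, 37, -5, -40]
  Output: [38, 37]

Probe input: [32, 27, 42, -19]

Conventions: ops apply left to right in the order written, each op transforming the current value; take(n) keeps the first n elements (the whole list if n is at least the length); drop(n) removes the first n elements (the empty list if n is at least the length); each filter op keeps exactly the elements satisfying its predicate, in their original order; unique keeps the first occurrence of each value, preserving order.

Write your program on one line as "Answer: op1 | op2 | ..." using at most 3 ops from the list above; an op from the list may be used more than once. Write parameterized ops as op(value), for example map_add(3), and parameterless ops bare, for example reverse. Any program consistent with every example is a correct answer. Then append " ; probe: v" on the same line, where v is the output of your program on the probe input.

filter_gt(-9) | take(4) | filter_gt(5) ; probe: [32, 27, 42]

Check, running the answer program on each example:
  [30, 11, -6, -39, -46, -43, -4, 38, -12] -> [30, 11, -6, -4, 38] -> [30, 11, -6, -4] -> [30, 11]
  [38, -31, -2, -6, -6, 42] -> [38, -2, -6, -6, 42] -> [38, -2, -6, -6] -> [38]
  [38, 37, -5, -40] -> [38, 37, -5] -> [38, 37, -5] -> [38, 37]
  probe: [32, 27, 42, -19] -> [32, 27, 42] -> [32, 27, 42] -> [32, 27, 42]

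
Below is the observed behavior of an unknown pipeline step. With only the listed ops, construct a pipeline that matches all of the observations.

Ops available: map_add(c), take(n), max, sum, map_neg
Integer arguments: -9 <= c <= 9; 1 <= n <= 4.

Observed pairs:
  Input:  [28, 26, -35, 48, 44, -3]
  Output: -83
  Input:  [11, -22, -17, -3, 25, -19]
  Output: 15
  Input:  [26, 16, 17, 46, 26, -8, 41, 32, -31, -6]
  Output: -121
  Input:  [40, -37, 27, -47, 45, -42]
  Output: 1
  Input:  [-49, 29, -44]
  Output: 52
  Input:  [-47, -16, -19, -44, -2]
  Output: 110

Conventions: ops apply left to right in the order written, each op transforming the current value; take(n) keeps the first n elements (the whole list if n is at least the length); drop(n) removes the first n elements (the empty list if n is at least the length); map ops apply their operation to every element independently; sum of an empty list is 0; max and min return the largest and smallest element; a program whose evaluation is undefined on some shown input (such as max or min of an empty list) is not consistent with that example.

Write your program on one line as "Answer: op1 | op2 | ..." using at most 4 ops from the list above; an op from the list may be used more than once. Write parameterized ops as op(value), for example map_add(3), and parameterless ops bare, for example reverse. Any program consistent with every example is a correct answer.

map_add(4) | map_neg | take(4) | sum

Check, running the answer program on each example:
  [28, 26, -35, 48, 44, -3] -> [32, 30, -31, 52, 48, 1] -> [-32, -30, 31, -52, -48, -1] -> [-32, -30, 31, -52] -> -83
  [11, -22, -17, -3, 25, -19] -> [15, -18, -13, 1, 29, -15] -> [-15, 18, 13, -1, -29, 15] -> [-15, 18, 13, -1] -> 15
  [26, 16, 17, 46, 26, -8, 41, 32, -31, -6] -> [30, 20, 21, 50, 30, -4, 45, 36, -27, -2] -> [-30, -20, -21, -50, -30, 4, -45, -36, 27, 2] -> [-30, -20, -21, -50] -> -121
  [40, -37, 27, -47, 45, -42] -> [44, -33, 31, -43, 49, -38] -> [-44, 33, -31, 43, -49, 38] -> [-44, 33, -31, 43] -> 1
  [-49, 29, -44] -> [-45, 33, -40] -> [45, -33, 40] -> [45, -33, 40] -> 52
  [-47, -16, -19, -44, -2] -> [-43, -12, -15, -40, 2] -> [43, 12, 15, 40, -2] -> [43, 12, 15, 40] -> 110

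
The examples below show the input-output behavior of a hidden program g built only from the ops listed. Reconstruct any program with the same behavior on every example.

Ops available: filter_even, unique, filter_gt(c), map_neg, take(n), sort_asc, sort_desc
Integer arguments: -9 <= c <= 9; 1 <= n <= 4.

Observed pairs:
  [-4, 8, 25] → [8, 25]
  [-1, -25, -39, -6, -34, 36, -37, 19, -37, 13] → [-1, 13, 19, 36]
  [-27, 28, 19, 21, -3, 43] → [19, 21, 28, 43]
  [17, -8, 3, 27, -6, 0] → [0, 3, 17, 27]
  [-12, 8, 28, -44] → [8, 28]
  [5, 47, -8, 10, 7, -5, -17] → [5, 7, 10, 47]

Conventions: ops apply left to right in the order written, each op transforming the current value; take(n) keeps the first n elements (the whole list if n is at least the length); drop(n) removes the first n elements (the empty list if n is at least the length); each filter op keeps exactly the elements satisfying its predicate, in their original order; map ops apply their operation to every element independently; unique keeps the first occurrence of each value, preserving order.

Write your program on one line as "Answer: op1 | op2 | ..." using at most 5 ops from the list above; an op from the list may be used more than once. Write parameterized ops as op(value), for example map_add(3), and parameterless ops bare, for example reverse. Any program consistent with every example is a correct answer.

unique | sort_desc | filter_gt(-3) | sort_asc

Check, running the answer program on each example:
  [-4, 8, 25] -> [-4, 8, 25] -> [25, 8, -4] -> [25, 8] -> [8, 25]
  [-1, -25, -39, -6, -34, 36, -37, 19, -37, 13] -> [-1, -25, -39, -6, -34, 36, -37, 19, 13] -> [36, 19, 13, -1, -6, -25, -34, -37, -39] -> [36, 19, 13, -1] -> [-1, 13, 19, 36]
  [-27, 28, 19, 21, -3, 43] -> [-27, 28, 19, 21, -3, 43] -> [43, 28, 21, 19, -3, -27] -> [43, 28, 21, 19] -> [19, 21, 28, 43]
  [17, -8, 3, 27, -6, 0] -> [17, -8, 3, 27, -6, 0] -> [27, 17, 3, 0, -6, -8] -> [27, 17, 3, 0] -> [0, 3, 17, 27]
  [-12, 8, 28, -44] -> [-12, 8, 28, -44] -> [28, 8, -12, -44] -> [28, 8] -> [8, 28]
  [5, 47, -8, 10, 7, -5, -17] -> [5, 47, -8, 10, 7, -5, -17] -> [47, 10, 7, 5, -5, -8, -17] -> [47, 10, 7, 5] -> [5, 7, 10, 47]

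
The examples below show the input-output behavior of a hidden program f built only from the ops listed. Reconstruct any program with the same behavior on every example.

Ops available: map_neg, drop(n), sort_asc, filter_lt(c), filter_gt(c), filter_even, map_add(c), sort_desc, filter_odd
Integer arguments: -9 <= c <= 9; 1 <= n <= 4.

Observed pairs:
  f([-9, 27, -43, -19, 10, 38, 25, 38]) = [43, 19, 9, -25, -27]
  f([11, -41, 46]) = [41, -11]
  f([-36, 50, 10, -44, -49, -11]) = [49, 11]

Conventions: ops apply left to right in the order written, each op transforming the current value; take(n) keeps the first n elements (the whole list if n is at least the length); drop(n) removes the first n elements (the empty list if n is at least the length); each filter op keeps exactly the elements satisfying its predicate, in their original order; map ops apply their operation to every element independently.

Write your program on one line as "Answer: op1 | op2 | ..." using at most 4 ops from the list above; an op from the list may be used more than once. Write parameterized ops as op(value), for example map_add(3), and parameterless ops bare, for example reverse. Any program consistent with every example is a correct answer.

filter_odd | map_neg | sort_asc | sort_desc

Check, running the answer program on each example:
  [-9, 27, -43, -19, 10, 38, 25, 38] -> [-9, 27, -43, -19, 25] -> [9, -27, 43, 19, -25] -> [-27, -25, 9, 19, 43] -> [43, 19, 9, -25, -27]
  [11, -41, 46] -> [11, -41] -> [-11, 41] -> [-11, 41] -> [41, -11]
  [-36, 50, 10, -44, -49, -11] -> [-49, -11] -> [49, 11] -> [11, 49] -> [49, 11]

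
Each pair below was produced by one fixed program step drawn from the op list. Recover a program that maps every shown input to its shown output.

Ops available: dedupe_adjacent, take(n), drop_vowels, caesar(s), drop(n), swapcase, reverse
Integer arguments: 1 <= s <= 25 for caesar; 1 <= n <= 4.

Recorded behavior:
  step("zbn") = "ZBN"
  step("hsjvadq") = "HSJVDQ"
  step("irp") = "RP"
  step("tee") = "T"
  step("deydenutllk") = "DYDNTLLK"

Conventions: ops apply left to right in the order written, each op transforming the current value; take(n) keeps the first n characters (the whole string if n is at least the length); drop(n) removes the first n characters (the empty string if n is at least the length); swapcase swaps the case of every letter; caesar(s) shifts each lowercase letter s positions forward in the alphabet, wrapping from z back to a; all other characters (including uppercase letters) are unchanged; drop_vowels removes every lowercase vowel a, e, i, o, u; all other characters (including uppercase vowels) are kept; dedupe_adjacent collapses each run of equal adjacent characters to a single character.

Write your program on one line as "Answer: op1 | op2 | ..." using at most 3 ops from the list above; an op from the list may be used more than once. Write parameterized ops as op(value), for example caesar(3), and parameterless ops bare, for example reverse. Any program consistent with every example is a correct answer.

drop_vowels | swapcase

Check, running the answer program on each example:
  "zbn" -> "zbn" -> "ZBN"
  "hsjvadq" -> "hsjvdq" -> "HSJVDQ"
  "irp" -> "rp" -> "RP"
  "tee" -> "t" -> "T"
  "deydenutllk" -> "dydntllk" -> "DYDNTLLK"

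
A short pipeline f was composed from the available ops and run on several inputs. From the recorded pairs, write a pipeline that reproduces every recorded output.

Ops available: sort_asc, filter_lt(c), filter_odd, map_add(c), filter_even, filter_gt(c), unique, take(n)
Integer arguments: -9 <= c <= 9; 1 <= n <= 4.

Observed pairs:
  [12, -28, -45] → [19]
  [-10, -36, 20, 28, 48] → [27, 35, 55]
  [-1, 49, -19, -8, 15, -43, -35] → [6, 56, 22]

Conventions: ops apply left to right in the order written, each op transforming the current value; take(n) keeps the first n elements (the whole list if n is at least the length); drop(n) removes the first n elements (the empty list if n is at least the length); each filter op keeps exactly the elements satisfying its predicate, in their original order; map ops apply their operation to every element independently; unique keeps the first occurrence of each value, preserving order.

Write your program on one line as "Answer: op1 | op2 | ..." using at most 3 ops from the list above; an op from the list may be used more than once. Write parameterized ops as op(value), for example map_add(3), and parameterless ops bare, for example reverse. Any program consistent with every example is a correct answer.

map_add(7) | filter_gt(0)

Check, running the answer program on each example:
  [12, -28, -45] -> [19, -21, -38] -> [19]
  [-10, -36, 20, 28, 48] -> [-3, -29, 27, 35, 55] -> [27, 35, 55]
  [-1, 49, -19, -8, 15, -43, -35] -> [6, 56, -12, -1, 22, -36, -28] -> [6, 56, 22]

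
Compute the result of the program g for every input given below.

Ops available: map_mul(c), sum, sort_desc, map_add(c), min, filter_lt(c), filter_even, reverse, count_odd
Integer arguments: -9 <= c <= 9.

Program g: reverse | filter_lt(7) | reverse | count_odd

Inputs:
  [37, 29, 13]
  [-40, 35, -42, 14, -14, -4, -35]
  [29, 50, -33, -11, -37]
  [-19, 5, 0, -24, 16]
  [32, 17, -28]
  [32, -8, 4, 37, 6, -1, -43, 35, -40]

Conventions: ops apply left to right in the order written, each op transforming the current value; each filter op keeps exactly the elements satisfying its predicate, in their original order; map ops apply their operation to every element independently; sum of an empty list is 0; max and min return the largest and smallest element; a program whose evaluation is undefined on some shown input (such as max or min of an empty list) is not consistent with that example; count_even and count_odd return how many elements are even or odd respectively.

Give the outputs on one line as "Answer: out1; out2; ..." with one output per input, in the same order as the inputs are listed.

0; 1; 3; 2; 0; 2

Execution, op by op:
  [37, 29, 13] -> [13, 29, 37] -> [] -> [] -> 0
  [-40, 35, -42, 14, -14, -4, -35] -> [-35, -4, -14, 14, -42, 35, -40] -> [-35, -4, -14, -42, -40] -> [-40, -42, -14, -4, -35] -> 1
  [29, 50, -33, -11, -37] -> [-37, -11, -33, 50, 29] -> [-37, -11, -33] -> [-33, -11, -37] -> 3
  [-19, 5, 0, -24, 16] -> [16, -24, 0, 5, -19] -> [-24, 0, 5, -19] -> [-19, 5, 0, -24] -> 2
  [32, 17, -28] -> [-28, 17, 32] -> [-28] -> [-28] -> 0
  [32, -8, 4, 37, 6, -1, -43, 35, -40] -> [-40, 35, -43, -1, 6, 37, 4, -8, 32] -> [-40, -43, -1, 6, 4, -8] -> [-8, 4, 6, -1, -43, -40] -> 2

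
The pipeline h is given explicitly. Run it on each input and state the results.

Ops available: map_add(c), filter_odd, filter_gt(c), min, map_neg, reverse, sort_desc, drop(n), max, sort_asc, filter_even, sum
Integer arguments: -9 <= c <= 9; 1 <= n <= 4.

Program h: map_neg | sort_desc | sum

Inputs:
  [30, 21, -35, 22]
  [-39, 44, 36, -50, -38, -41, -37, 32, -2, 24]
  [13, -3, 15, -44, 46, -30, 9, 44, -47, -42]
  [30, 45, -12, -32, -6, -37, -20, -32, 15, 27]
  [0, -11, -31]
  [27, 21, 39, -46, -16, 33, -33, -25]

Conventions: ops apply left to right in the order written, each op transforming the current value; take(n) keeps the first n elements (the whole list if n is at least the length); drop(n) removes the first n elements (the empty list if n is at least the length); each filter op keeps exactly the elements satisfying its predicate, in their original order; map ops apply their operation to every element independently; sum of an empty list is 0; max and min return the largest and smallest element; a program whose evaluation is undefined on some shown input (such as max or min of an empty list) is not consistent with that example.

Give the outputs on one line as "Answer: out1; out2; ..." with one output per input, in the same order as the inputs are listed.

-38; 71; 39; 22; 42; 0

Execution, op by op:
  [30, 21, -35, 22] -> [-30, -21, 35, -22] -> [35, -21, -22, -30] -> -38
  [-39, 44, 36, -50, -38, -41, -37, 32, -2, 24] -> [39, -44, -36, 50, 38, 41, 37, -32, 2, -24] -> [50, 41, 39, 38, 37, 2, -24, -32, -36, -44] -> 71
  [13, -3, 15, -44, 46, -30, 9, 44, -47, -42] -> [-13, 3, -15, 44, -46, 30, -9, -44, 47, 42] -> [47, 44, 42, 30, 3, -9, -13, -15, -44, -46] -> 39
  [30, 45, -12, -32, -6, -37, -20, -32, 15, 27] -> [-30, -45, 12, 32, 6, 37, 20, 32, -15, -27] -> [37, 32, 32, 20, 12, 6, -15, -27, -30, -45] -> 22
  [0, -11, -31] -> [0, 11, 31] -> [31, 11, 0] -> 42
  [27, 21, 39, -46, -16, 33, -33, -25] -> [-27, -21, -39, 46, 16, -33, 33, 25] -> [46, 33, 25, 16, -21, -27, -33, -39] -> 0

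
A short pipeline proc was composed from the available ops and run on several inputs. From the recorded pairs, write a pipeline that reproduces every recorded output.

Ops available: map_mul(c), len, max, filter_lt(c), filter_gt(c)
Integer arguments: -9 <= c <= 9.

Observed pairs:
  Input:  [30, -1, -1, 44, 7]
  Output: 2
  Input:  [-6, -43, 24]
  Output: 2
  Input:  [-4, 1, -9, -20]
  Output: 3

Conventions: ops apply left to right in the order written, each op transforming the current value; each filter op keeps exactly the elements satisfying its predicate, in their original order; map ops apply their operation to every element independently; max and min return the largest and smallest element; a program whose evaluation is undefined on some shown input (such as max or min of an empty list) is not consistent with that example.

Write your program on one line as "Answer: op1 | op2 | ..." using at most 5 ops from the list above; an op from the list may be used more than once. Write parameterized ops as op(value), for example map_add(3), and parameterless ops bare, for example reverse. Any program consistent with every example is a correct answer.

filter_lt(9) | map_mul(8) | map_mul(3) | filter_lt(-1) | len

Check, running the answer program on each example:
  [30, -1, -1, 44, 7] -> [-1, -1, 7] -> [-8, -8, 56] -> [-24, -24, 168] -> [-24, -24] -> 2
  [-6, -43, 24] -> [-6, -43] -> [-48, -344] -> [-144, -1032] -> [-144, -1032] -> 2
  [-4, 1, -9, -20] -> [-4, 1, -9, -20] -> [-32, 8, -72, -160] -> [-96, 24, -216, -480] -> [-96, -216, -480] -> 3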